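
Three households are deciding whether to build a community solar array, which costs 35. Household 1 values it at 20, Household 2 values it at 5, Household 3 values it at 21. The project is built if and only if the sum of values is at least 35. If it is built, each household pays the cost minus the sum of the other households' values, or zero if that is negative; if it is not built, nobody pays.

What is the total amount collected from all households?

Total value 46 ≥ cost 35, so it is built.
Household 1: others sum to 26; max(0, 35 - 26) = 9.
Household 2: others sum to 41; max(0, 35 - 41) = 0.
Household 3: others sum to 25; max(0, 35 - 25) = 10.
Total collected = 9 + 0 + 10 = 19.

19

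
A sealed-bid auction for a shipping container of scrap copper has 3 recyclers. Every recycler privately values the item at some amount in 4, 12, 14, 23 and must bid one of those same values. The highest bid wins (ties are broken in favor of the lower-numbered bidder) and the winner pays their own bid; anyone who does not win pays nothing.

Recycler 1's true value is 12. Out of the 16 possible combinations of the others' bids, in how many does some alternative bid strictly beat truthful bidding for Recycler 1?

1

Others bid (4, 4): truth gives 0; bid 4 gives 8 > 0. Violating.
Others bid (4, 12): truth gives 0; no alternative beats it.
Others bid (4, 14): truth gives 0; no alternative beats it.
(Checking all 16 profiles: 1 has a profitable deviation, 15 do not.)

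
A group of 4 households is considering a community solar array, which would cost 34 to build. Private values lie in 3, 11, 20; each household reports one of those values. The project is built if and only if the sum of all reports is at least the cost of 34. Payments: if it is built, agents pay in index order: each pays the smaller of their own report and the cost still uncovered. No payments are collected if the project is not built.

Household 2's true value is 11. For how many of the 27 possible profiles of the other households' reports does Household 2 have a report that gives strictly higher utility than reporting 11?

17

Others report (3, 11, 20): truth gives 0; report 3 gives 8 > 0. Violating.
Others report (3, 20, 11): truth gives 0; report 3 gives 8 > 0. Violating.
Others report (3, 20, 20): truth gives 0; report 3 gives 8 > 0. Violating.
Others report (11, 3, 20): truth gives 0; report 3 gives 8 > 0. Violating.
Others report (3, 3, 3): truth gives 0; no alternative beats it.
Others report (3, 3, 11): truth gives 0; no alternative beats it.
(Checking all 27 profiles: 17 have a profitable deviation, 10 do not.)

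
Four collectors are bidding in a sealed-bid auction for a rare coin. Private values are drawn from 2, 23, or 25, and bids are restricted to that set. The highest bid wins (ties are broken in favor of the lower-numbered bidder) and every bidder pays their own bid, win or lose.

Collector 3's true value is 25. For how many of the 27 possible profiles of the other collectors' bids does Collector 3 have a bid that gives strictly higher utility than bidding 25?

17

Others bid (2, 2, 2): truth gives 0; bid 23 gives 2 > 0. Violating.
Others bid (2, 2, 23): truth gives 0; bid 23 gives 2 > 0. Violating.
Others bid (2, 25, 2): truth gives -25; bid 2 gives -2 > -25. Violating.
Others bid (2, 25, 23): truth gives -25; bid 2 gives -2 > -25. Violating.
Others bid (2, 2, 25): truth gives 0; no alternative beats it.
Others bid (2, 23, 2): truth gives 0; no alternative beats it.
(Checking all 27 profiles: 17 have a profitable deviation, 10 do not.)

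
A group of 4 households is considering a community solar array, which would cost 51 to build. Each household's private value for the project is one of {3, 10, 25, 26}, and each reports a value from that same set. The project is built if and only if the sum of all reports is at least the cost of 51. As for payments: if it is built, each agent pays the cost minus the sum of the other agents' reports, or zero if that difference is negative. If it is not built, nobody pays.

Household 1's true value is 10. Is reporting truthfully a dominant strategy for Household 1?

Yes

Check each profile of the others' reports and compare truth against every alternative report.
Others report (3, 25, 25): truth gives 10, best alternative gives 10.
Others report (3, 25, 26): truth gives 10, best alternative gives 10.
Others report (3, 26, 25): truth gives 10, best alternative gives 10.
Others report (3, 26, 26): truth gives 10, best alternative gives 10.
Others report (10, 25, 25): truth gives 10, best alternative gives 10.
Others report (10, 25, 26): truth gives 10, best alternative gives 10.
(Remaining 58 profiles checked similarly; truth is weakly best in each.)
In every case the truthful report is at least as good as any alternative, so it is a dominant strategy.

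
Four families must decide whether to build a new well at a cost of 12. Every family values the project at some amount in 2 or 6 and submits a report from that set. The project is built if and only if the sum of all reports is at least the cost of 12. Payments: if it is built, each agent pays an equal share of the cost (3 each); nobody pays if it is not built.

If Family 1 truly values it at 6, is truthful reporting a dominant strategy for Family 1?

Check each profile of the others' reports and compare truth against every alternative report.
Others report (2, 2, 2): truth gives 3, best alternative gives 0.
Others report (2, 2, 6): truth gives 3, best alternative gives 3.
Others report (2, 6, 2): truth gives 3, best alternative gives 3.
Others report (2, 6, 6): truth gives 3, best alternative gives 3.
Others report (6, 2, 2): truth gives 3, best alternative gives 3.
Others report (6, 2, 6): truth gives 3, best alternative gives 3.
(Remaining 2 profiles checked similarly; truth is weakly best in each.)
In every case the truthful report is at least as good as any alternative, so it is a dominant strategy.

Yes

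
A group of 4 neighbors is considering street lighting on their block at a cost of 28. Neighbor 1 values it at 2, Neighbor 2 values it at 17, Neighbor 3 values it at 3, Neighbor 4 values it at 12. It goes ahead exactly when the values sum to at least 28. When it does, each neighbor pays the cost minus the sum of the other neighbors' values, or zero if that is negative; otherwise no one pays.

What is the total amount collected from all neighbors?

Total value 34 ≥ cost 28, so it is built.
Neighbor 1: others sum to 32; max(0, 28 - 32) = 0.
Neighbor 2: others sum to 17; max(0, 28 - 17) = 11.
Neighbor 3: others sum to 31; max(0, 28 - 31) = 0.
Neighbor 4: others sum to 22; max(0, 28 - 22) = 6.
Total collected = 0 + 11 + 0 + 6 = 17.

17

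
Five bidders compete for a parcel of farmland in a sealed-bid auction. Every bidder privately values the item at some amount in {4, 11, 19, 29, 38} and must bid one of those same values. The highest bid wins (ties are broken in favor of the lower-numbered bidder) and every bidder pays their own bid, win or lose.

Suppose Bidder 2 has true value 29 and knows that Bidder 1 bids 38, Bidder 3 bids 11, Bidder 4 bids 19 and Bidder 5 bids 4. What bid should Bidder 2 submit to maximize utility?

4

Bid 4: loses but pays 4, utility -4.
Bid 11: loses but pays 11, utility -11.
Bid 19: loses but pays 19, utility -19.
Bid 29: loses but pays 29, utility -29.
Bid 38: loses but pays 38, utility -38.
The best choice is 4 with utility -4.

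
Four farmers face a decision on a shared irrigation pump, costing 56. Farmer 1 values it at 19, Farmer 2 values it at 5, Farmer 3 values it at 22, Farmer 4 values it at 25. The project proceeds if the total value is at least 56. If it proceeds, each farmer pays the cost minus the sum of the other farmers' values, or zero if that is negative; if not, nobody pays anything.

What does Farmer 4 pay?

Total value 71 ≥ cost 56, so the project is built.
The other farmers' values sum to 46.
Cost minus that sum is 56 - 46 = 10.

10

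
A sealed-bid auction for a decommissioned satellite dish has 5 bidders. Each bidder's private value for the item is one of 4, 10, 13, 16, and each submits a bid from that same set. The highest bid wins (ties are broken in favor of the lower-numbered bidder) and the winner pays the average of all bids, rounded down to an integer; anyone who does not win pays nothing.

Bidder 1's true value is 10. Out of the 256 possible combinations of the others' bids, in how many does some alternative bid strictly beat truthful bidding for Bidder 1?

Others bid (4, 4, 4, 4): truth gives 5; bid 4 gives 6 > 5. Violating.
Others bid (4, 4, 4, 13): truth gives 0; bid 13 gives 3 > 0. Violating.
Others bid (4, 4, 4, 16): truth gives 0; bid 16 gives 2 > 0. Violating.
Others bid (4, 4, 10, 13): truth gives 0; bid 13 gives 2 > 0. Violating.
Others bid (4, 4, 4, 10): truth gives 4; no alternative beats it.
Others bid (4, 4, 10, 4): truth gives 4; no alternative beats it.
(Checking all 256 profiles: 27 have a profitable deviation, 229 do not.)

27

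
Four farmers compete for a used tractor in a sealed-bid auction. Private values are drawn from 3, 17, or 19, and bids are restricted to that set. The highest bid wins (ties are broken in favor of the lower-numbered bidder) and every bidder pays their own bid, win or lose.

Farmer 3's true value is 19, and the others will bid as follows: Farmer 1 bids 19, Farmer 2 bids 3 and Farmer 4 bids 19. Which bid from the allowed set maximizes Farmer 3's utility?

3

Bid 3: loses but pays 3, utility -3.
Bid 17: loses but pays 17, utility -17.
Bid 19: loses but pays 19, utility -19.
The best choice is 3 with utility -3.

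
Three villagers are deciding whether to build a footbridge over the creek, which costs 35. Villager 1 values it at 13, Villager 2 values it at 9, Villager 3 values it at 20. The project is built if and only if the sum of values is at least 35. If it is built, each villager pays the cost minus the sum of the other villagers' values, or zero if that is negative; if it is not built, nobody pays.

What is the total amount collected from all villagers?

Total value 42 ≥ cost 35, so it is built.
Villager 1: others sum to 29; max(0, 35 - 29) = 6.
Villager 2: others sum to 33; max(0, 35 - 33) = 2.
Villager 3: others sum to 22; max(0, 35 - 22) = 13.
Total collected = 6 + 2 + 13 = 21.

21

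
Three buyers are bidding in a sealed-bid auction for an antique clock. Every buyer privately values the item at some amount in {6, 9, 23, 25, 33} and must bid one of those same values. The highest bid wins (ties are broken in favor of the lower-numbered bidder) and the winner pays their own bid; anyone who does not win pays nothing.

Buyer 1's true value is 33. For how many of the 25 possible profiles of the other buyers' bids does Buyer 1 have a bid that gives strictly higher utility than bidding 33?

Others bid (6, 6): truth gives 0; bid 6 gives 27 > 0. Violating.
Others bid (6, 9): truth gives 0; bid 9 gives 24 > 0. Violating.
Others bid (6, 23): truth gives 0; bid 23 gives 10 > 0. Violating.
Others bid (6, 25): truth gives 0; bid 25 gives 8 > 0. Violating.
Others bid (6, 33): truth gives 0; no alternative beats it.
Others bid (9, 33): truth gives 0; no alternative beats it.
(Checking all 25 profiles: 16 have a profitable deviation, 9 do not.)

16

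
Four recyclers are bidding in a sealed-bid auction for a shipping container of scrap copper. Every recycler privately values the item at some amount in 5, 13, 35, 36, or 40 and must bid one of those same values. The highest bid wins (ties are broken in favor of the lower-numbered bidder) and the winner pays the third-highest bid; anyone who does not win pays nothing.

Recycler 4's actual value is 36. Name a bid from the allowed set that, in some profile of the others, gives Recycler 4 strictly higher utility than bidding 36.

40

Suppose Recycler 1 bids 5, Recycler 2 bids 5 and Recycler 3 bids 36.
Bid 36: loses, pays 0, utility 0.
Bid 40: wins, pays 5, utility 36 - 5 = 31.
So bidding 40 beats truth here (31 > 0).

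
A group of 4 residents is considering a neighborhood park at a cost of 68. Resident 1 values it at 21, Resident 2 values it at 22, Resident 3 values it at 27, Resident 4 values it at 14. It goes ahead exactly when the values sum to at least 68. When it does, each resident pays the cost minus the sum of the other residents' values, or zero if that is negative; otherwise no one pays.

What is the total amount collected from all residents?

22

Total value 84 ≥ cost 68, so it is built.
Resident 1: others sum to 63; max(0, 68 - 63) = 5.
Resident 2: others sum to 62; max(0, 68 - 62) = 6.
Resident 3: others sum to 57; max(0, 68 - 57) = 11.
Resident 4: others sum to 70; max(0, 68 - 70) = 0.
Total collected = 5 + 6 + 11 + 0 = 22.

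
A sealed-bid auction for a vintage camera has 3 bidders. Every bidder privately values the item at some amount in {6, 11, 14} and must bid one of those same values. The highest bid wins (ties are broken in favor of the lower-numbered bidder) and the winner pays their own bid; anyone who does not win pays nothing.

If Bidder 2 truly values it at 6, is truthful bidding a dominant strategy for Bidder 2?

Yes

Check each profile of the others' bids and compare truth against every alternative bid.
Others bid (6, 6): truth gives 0, best alternative gives -5.
Others bid (6, 11): truth gives 0, best alternative gives -5.
Others bid (6, 14): truth gives 0, best alternative gives 0.
Others bid (11, 6): truth gives 0, best alternative gives 0.
Others bid (11, 11): truth gives 0, best alternative gives 0.
Others bid (11, 14): truth gives 0, best alternative gives 0.
(Remaining 3 profiles checked similarly; truth is weakly best in each.)
In every case the truthful bid is at least as good as any alternative, so it is a dominant strategy.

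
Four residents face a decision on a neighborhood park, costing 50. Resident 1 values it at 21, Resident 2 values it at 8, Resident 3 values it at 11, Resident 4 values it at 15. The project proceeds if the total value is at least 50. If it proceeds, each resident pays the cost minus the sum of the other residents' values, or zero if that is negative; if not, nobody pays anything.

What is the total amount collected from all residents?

35

Total value 55 ≥ cost 50, so it is built.
Resident 1: others sum to 34; max(0, 50 - 34) = 16.
Resident 2: others sum to 47; max(0, 50 - 47) = 3.
Resident 3: others sum to 44; max(0, 50 - 44) = 6.
Resident 4: others sum to 40; max(0, 50 - 40) = 10.
Total collected = 16 + 3 + 6 + 10 = 35.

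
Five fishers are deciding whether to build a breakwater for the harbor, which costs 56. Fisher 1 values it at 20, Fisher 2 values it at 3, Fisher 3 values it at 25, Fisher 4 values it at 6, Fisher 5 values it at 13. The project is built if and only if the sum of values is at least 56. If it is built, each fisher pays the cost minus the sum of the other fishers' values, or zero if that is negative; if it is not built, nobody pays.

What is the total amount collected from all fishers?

Total value 67 ≥ cost 56, so it is built.
Fisher 1: others sum to 47; max(0, 56 - 47) = 9.
Fisher 2: others sum to 64; max(0, 56 - 64) = 0.
Fisher 3: others sum to 42; max(0, 56 - 42) = 14.
Fisher 4: others sum to 61; max(0, 56 - 61) = 0.
Fisher 5: others sum to 54; max(0, 56 - 54) = 2.
Total collected = 9 + 0 + 14 + 0 + 2 = 25.

25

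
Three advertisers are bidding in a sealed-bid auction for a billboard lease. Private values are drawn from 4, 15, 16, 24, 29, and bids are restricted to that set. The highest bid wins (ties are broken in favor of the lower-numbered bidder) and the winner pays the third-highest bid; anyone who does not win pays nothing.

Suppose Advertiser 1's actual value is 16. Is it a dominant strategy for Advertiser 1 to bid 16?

No

Consider the case where Advertiser 2 bids 4 and Advertiser 3 bids 24.
Truthful bid 16: loses, pays 0, utility 0.
Bid 24 instead: wins, pays 4, utility 16 - 4 = 12.
Since 12 > 0, bidding 24 is strictly better here, so truthful bidding is not dominant.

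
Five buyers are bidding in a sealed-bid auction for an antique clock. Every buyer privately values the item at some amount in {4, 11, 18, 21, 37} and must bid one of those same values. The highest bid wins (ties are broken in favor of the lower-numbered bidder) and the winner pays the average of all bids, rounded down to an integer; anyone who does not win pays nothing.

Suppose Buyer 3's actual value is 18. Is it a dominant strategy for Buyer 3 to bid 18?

Consider the case where Buyer 1 bids 4, Buyer 2 bids 4, Buyer 4 bids 4 and Buyer 5 bids 4.
Truthful bid 18: wins, pays 6, utility 18 - 6 = 12.
Bid 11 instead: wins, pays 5, utility 18 - 5 = 13.
Since 13 > 12, bidding 11 is strictly better here, so truthful bidding is not dominant.

No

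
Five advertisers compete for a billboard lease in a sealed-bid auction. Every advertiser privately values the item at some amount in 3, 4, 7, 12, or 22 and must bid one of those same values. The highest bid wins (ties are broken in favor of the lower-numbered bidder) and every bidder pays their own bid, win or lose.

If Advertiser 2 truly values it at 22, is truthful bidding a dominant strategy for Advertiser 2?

Consider the case where Advertiser 1 bids 3, Advertiser 3 bids 3, Advertiser 4 bids 3 and Advertiser 5 bids 3.
Truthful bid 22: wins, pays 22, utility 22 - 22 = 0.
Bid 4 instead: wins, pays 4, utility 22 - 4 = 18.
Since 18 > 0, bidding 4 is strictly better here, so truthful bidding is not dominant.

No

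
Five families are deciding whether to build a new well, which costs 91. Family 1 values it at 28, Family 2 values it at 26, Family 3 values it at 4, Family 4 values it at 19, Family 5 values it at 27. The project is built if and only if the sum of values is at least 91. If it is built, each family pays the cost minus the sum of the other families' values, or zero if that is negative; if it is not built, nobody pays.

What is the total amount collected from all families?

Total value 104 ≥ cost 91, so it is built.
Family 1: others sum to 76; max(0, 91 - 76) = 15.
Family 2: others sum to 78; max(0, 91 - 78) = 13.
Family 3: others sum to 100; max(0, 91 - 100) = 0.
Family 4: others sum to 85; max(0, 91 - 85) = 6.
Family 5: others sum to 77; max(0, 91 - 77) = 14.
Total collected = 15 + 13 + 0 + 6 + 14 = 48.

48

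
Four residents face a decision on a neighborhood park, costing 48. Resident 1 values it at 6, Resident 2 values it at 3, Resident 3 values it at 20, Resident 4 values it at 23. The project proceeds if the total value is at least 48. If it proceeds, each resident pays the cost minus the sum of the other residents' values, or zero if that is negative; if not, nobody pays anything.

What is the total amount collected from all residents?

37

Total value 52 ≥ cost 48, so it is built.
Resident 1: others sum to 46; max(0, 48 - 46) = 2.
Resident 2: others sum to 49; max(0, 48 - 49) = 0.
Resident 3: others sum to 32; max(0, 48 - 32) = 16.
Resident 4: others sum to 29; max(0, 48 - 29) = 19.
Total collected = 2 + 0 + 16 + 19 = 37.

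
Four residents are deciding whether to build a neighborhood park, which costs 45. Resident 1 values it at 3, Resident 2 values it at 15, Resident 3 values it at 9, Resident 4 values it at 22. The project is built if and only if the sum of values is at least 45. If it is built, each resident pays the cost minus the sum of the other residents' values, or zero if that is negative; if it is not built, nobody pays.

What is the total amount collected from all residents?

34

Total value 49 ≥ cost 45, so it is built.
Resident 1: others sum to 46; max(0, 45 - 46) = 0.
Resident 2: others sum to 34; max(0, 45 - 34) = 11.
Resident 3: others sum to 40; max(0, 45 - 40) = 5.
Resident 4: others sum to 27; max(0, 45 - 27) = 18.
Total collected = 0 + 11 + 5 + 18 = 34.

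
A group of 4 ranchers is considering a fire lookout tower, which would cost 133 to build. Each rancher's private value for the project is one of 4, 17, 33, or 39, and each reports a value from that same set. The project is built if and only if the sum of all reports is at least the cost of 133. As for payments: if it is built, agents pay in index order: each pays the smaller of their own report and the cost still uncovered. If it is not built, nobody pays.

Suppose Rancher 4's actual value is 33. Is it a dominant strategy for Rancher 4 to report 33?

Check each profile of the others' reports and compare truth against every alternative report.
Others report (39, 39, 39): truth gives 17, best alternative gives 17.
Others report (33, 39, 39): truth gives 11, best alternative gives 11.
Others report (39, 33, 39): truth gives 11, best alternative gives 11.
Others report (39, 39, 33): truth gives 11, best alternative gives 11.
Others report (33, 33, 39): truth gives 5, best alternative gives 5.
Others report (33, 39, 33): truth gives 5, best alternative gives 5.
(Remaining 58 profiles checked similarly; truth is weakly best in each.)
In every case the truthful report is at least as good as any alternative, so it is a dominant strategy.

Yes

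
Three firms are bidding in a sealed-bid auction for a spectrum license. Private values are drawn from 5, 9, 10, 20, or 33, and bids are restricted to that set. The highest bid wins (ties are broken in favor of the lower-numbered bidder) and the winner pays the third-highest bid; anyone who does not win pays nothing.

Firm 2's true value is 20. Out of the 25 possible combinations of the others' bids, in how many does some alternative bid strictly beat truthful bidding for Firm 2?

Others bid (5, 33): truth gives 0; bid 33 gives 15 > 0. Violating.
Others bid (9, 33): truth gives 0; bid 33 gives 11 > 0. Violating.
Others bid (10, 33): truth gives 0; bid 33 gives 10 > 0. Violating.
Others bid (20, 5): truth gives 0; bid 33 gives 15 > 0. Violating.
Others bid (5, 5): truth gives 15; no alternative beats it.
Others bid (5, 9): truth gives 15; no alternative beats it.
(Checking all 25 profiles: 6 have a profitable deviation, 19 do not.)

6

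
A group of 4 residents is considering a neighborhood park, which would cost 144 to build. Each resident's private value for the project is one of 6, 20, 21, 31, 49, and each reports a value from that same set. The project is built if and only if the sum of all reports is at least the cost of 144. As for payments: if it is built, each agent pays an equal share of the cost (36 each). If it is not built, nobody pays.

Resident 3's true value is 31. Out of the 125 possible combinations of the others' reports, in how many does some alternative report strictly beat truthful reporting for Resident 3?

9

Others report (20, 49, 49): truth gives -5; report 6 gives 0 > -5. Violating.
Others report (21, 49, 49): truth gives -5; report 6 gives 0 > -5. Violating.
Others report (31, 49, 49): truth gives -5; report 6 gives 0 > -5. Violating.
Others report (49, 20, 49): truth gives -5; report 6 gives 0 > -5. Violating.
Others report (6, 6, 6): truth gives 0; no alternative beats it.
Others report (6, 6, 20): truth gives 0; no alternative beats it.
(Checking all 125 profiles: 9 have a profitable deviation, 116 do not.)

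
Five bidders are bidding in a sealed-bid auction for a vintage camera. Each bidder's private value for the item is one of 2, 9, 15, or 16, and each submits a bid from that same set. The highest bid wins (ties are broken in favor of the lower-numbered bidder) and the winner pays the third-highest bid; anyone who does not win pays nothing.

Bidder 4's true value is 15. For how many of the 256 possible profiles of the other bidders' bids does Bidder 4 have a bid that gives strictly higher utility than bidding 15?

32

Others bid (2, 2, 2, 16): truth gives 0; bid 16 gives 13 > 0. Violating.
Others bid (2, 2, 9, 16): truth gives 0; bid 16 gives 6 > 0. Violating.
Others bid (2, 2, 15, 2): truth gives 0; bid 16 gives 13 > 0. Violating.
Others bid (2, 2, 15, 9): truth gives 0; bid 16 gives 6 > 0. Violating.
Others bid (2, 2, 2, 2): truth gives 13; no alternative beats it.
Others bid (2, 2, 2, 9): truth gives 13; no alternative beats it.
(Checking all 256 profiles: 32 have a profitable deviation, 224 do not.)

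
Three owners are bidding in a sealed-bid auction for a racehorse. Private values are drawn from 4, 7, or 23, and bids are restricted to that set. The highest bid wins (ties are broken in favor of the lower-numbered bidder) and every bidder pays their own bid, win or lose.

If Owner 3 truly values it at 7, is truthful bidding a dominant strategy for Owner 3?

No

Consider the case where Owner 1 bids 4 and Owner 2 bids 7.
Truthful bid 7: loses but pays 7, utility -7.
Bid 4 instead: loses but pays 4, utility -4.
Since -4 > -7, bidding 4 is strictly better here, so truthful bidding is not dominant.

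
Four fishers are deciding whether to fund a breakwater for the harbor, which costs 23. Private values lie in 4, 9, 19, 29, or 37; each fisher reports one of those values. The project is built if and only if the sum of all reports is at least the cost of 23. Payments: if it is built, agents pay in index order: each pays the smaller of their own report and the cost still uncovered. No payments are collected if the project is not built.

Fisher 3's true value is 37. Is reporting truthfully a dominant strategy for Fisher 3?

Consider the case where Fisher 1 reports 4, Fisher 2 reports 4 and Fisher 4 reports 9.
Truthful report 37: project built, pays 15, utility 37 - 15 = 22.
Report 9 instead: project built, pays 9, utility 37 - 9 = 28.
Since 28 > 22, reporting 9 is strictly better here, so truthful reporting is not dominant.

No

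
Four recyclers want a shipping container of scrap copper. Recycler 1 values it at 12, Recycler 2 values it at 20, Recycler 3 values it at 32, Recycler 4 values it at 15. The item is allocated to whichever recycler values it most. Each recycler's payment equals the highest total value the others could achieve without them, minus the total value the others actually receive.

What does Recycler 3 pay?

20

Recycler 3 has the highest value and receives the item.
Without Recycler 3, the item would go to the next-highest value, 20, so the others could achieve 20.
With Recycler 3 present and winning, the others receive nothing, so their total is 0.
Payment = 20 - 0 = 20.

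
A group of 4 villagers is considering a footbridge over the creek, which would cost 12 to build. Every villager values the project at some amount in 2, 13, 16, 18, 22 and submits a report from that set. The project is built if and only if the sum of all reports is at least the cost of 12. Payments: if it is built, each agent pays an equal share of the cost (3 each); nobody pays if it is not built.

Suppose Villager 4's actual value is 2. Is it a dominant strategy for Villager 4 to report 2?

Check each profile of the others' reports and compare truth against every alternative report.
Others report (2, 2, 2): truth gives 0, best alternative gives -1.
Others report (2, 2, 13): truth gives -1, best alternative gives -1.
Others report (2, 2, 16): truth gives -1, best alternative gives -1.
Others report (2, 2, 18): truth gives -1, best alternative gives -1.
Others report (2, 2, 22): truth gives -1, best alternative gives -1.
Others report (2, 13, 2): truth gives -1, best alternative gives -1.
(Remaining 119 profiles checked similarly; truth is weakly best in each.)
In every case the truthful report is at least as good as any alternative, so it is a dominant strategy.

Yes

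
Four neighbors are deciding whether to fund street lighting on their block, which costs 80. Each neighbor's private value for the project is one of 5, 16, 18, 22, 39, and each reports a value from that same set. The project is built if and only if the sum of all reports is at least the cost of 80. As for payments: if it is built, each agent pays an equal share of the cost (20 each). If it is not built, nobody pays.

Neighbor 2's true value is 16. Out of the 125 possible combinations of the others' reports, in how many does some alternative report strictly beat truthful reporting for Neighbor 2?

Others report (5, 22, 39): truth gives -4; report 5 gives 0 > -4. Violating.
Others report (5, 39, 22): truth gives -4; report 5 gives 0 > -4. Violating.
Others report (16, 16, 39): truth gives -4; report 5 gives 0 > -4. Violating.
Others report (16, 18, 39): truth gives -4; report 5 gives 0 > -4. Violating.
Others report (5, 5, 5): truth gives 0; no alternative beats it.
Others report (5, 5, 16): truth gives 0; no alternative beats it.
(Checking all 125 profiles: 16 have a profitable deviation, 109 do not.)

16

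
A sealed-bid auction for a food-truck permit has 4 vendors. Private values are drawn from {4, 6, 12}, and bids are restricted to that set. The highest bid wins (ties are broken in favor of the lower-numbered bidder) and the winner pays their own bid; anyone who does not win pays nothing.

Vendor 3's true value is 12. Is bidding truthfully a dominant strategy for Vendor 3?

Consider the case where Vendor 1 bids 4, Vendor 2 bids 4 and Vendor 4 bids 4.
Truthful bid 12: wins, pays 12, utility 12 - 12 = 0.
Bid 6 instead: wins, pays 6, utility 12 - 6 = 6.
Since 6 > 0, bidding 6 is strictly better here, so truthful bidding is not dominant.

No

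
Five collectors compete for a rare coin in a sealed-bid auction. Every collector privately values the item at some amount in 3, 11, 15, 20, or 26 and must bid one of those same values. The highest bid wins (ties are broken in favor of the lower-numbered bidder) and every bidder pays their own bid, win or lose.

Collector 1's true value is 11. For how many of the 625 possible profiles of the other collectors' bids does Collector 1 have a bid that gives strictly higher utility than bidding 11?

Others bid (3, 3, 3, 3): truth gives 0; bid 3 gives 8 > 0. Violating.
Others bid (3, 3, 3, 15): truth gives -11; bid 3 gives -3 > -11. Violating.
Others bid (3, 3, 3, 20): truth gives -11; bid 3 gives -3 > -11. Violating.
Others bid (3, 3, 3, 26): truth gives -11; bid 3 gives -3 > -11. Violating.
Others bid (3, 3, 3, 11): truth gives 0; no alternative beats it.
Others bid (3, 3, 11, 3): truth gives 0; no alternative beats it.
(Checking all 625 profiles: 610 have a profitable deviation, 15 do not.)

610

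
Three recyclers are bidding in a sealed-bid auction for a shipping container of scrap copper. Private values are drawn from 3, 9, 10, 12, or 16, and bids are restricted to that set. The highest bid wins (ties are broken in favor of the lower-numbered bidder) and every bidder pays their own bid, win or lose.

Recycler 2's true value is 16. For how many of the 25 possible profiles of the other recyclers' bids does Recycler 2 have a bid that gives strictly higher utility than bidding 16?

Others bid (3, 3): truth gives 0; bid 9 gives 7 > 0. Violating.
Others bid (3, 9): truth gives 0; bid 9 gives 7 > 0. Violating.
Others bid (3, 10): truth gives 0; bid 10 gives 6 > 0. Violating.
Others bid (3, 12): truth gives 0; bid 12 gives 4 > 0. Violating.
Others bid (3, 16): truth gives 0; no alternative beats it.
Others bid (9, 16): truth gives 0; no alternative beats it.
(Checking all 25 profiles: 17 have a profitable deviation, 8 do not.)

17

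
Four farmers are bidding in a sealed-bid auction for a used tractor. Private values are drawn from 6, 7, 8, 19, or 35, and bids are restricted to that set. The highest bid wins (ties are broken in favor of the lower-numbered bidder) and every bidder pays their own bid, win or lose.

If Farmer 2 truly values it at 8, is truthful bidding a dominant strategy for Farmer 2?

No

Consider the case where Farmer 1 bids 6, Farmer 3 bids 6 and Farmer 4 bids 6.
Truthful bid 8: wins, pays 8, utility 8 - 8 = 0.
Bid 7 instead: wins, pays 7, utility 8 - 7 = 1.
Since 1 > 0, bidding 7 is strictly better here, so truthful bidding is not dominant.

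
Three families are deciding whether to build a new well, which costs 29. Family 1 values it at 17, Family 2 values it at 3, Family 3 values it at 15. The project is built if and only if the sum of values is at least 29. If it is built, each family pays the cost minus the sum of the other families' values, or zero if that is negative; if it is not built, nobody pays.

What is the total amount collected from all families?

20

Total value 35 ≥ cost 29, so it is built.
Family 1: others sum to 18; max(0, 29 - 18) = 11.
Family 2: others sum to 32; max(0, 29 - 32) = 0.
Family 3: others sum to 20; max(0, 29 - 20) = 9.
Total collected = 11 + 0 + 9 = 20.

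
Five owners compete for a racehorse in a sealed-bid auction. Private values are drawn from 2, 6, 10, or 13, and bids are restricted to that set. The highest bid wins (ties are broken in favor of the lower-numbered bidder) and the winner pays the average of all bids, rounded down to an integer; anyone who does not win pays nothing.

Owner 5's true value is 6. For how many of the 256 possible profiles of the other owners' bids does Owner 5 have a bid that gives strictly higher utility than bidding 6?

Others bid (2, 2, 2, 6): truth gives 0; bid 10 gives 2 > 0. Violating.
Others bid (2, 2, 2, 10): truth gives 0; bid 13 gives 1 > 0. Violating.
Others bid (2, 2, 6, 2): truth gives 0; bid 10 gives 2 > 0. Violating.
Others bid (2, 2, 6, 6): truth gives 0; bid 10 gives 1 > 0. Violating.
Others bid (2, 2, 2, 2): truth gives 4; no alternative beats it.
Others bid (2, 2, 2, 13): truth gives 0; no alternative beats it.
(Checking all 256 profiles: 14 have a profitable deviation, 242 do not.)

14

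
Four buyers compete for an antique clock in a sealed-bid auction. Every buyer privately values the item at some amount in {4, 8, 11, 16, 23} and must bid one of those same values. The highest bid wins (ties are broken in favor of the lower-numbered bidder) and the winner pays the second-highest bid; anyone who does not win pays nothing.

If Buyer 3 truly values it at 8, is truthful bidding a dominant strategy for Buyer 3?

Yes

Check each profile of the others' bids and compare truth against every alternative bid.
Others bid (4, 4, 4): truth gives 4, best alternative gives 4.
Others bid (4, 4, 8): truth gives 0, best alternative gives 0.
Others bid (4, 4, 11): truth gives 0, best alternative gives 0.
Others bid (4, 4, 16): truth gives 0, best alternative gives 0.
Others bid (4, 4, 23): truth gives 0, best alternative gives 0.
Others bid (4, 8, 4): truth gives 0, best alternative gives 0.
(Remaining 119 profiles checked similarly; truth is weakly best in each.)
In every case the truthful bid is at least as good as any alternative, so it is a dominant strategy.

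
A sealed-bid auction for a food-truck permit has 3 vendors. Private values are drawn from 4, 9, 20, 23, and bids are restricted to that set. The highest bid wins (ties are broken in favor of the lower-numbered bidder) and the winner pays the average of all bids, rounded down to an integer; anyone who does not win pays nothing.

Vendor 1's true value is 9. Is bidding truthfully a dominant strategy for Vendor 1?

No

Consider the case where Vendor 2 bids 4 and Vendor 3 bids 4.
Truthful bid 9: wins, pays 5, utility 9 - 5 = 4.
Bid 4 instead: wins, pays 4, utility 9 - 4 = 5.
Since 5 > 4, bidding 4 is strictly better here, so truthful bidding is not dominant.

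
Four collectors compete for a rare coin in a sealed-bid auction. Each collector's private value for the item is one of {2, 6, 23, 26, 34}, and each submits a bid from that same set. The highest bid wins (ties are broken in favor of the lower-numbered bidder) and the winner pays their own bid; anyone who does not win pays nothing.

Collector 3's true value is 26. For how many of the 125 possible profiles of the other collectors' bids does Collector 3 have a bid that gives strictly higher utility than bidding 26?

12

Others bid (2, 2, 2): truth gives 0; bid 6 gives 20 > 0. Violating.
Others bid (2, 2, 6): truth gives 0; bid 6 gives 20 > 0. Violating.
Others bid (2, 2, 23): truth gives 0; bid 23 gives 3 > 0. Violating.
Others bid (2, 6, 2): truth gives 0; bid 23 gives 3 > 0. Violating.
Others bid (2, 2, 26): truth gives 0; no alternative beats it.
Others bid (2, 2, 34): truth gives 0; no alternative beats it.
(Checking all 125 profiles: 12 have a profitable deviation, 113 do not.)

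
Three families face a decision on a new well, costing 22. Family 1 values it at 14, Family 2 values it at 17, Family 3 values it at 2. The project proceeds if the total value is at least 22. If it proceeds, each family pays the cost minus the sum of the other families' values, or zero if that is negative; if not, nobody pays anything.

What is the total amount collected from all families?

Total value 33 ≥ cost 22, so it is built.
Family 1: others sum to 19; max(0, 22 - 19) = 3.
Family 2: others sum to 16; max(0, 22 - 16) = 6.
Family 3: others sum to 31; max(0, 22 - 31) = 0.
Total collected = 3 + 6 + 0 = 9.

9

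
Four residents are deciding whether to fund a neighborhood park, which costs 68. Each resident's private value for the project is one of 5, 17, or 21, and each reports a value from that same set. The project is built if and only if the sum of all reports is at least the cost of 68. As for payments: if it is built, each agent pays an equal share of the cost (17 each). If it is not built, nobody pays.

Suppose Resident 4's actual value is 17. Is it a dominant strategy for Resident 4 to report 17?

Yes

Check each profile of the others' reports and compare truth against every alternative report.
Others report (5, 5, 5): truth gives 0, best alternative gives 0.
Others report (5, 5, 17): truth gives 0, best alternative gives 0.
Others report (5, 5, 21): truth gives 0, best alternative gives 0.
Others report (5, 17, 5): truth gives 0, best alternative gives 0.
Others report (5, 17, 17): truth gives 0, best alternative gives 0.
Others report (5, 17, 21): truth gives 0, best alternative gives 0.
(Remaining 21 profiles checked similarly; truth is weakly best in each.)
In every case the truthful report is at least as good as any alternative, so it is a dominant strategy.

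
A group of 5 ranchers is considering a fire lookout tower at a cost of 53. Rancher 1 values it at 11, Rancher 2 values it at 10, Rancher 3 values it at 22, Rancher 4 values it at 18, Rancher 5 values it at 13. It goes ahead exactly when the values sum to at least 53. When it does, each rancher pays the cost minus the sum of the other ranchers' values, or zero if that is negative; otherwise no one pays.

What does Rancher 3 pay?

1

Total value 74 ≥ cost 53, so the project is built.
The other ranchers' values sum to 52.
Cost minus that sum is 53 - 52 = 1.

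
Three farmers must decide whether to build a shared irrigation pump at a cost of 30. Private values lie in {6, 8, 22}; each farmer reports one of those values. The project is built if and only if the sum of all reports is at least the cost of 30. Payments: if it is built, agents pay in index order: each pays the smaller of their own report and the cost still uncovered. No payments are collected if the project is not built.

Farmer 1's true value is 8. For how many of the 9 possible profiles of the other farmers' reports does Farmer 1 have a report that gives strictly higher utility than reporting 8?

Others report (6, 22): truth gives 0; report 6 gives 2 > 0. Violating.
Others report (8, 22): truth gives 0; report 6 gives 2 > 0. Violating.
Others report (22, 6): truth gives 0; report 6 gives 2 > 0. Violating.
Others report (22, 8): truth gives 0; report 6 gives 2 > 0. Violating.
Others report (6, 6): truth gives 0; no alternative beats it.
Others report (6, 8): truth gives 0; no alternative beats it.
(Checking all 9 profiles: 5 have a profitable deviation, 4 do not.)

5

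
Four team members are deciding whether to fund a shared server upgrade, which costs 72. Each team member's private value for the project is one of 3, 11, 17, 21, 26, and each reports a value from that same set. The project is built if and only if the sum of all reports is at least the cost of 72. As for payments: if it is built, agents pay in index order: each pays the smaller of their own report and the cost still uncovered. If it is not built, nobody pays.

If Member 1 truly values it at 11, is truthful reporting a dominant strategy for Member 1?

No

Consider the case where Member 2 reports 17, Member 3 reports 26 and Member 4 reports 26.
Truthful report 11: project built, pays 11, utility 11 - 11 = 0.
Report 3 instead: project built, pays 3, utility 11 - 3 = 8.
Since 8 > 0, reporting 3 is strictly better here, so truthful reporting is not dominant.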